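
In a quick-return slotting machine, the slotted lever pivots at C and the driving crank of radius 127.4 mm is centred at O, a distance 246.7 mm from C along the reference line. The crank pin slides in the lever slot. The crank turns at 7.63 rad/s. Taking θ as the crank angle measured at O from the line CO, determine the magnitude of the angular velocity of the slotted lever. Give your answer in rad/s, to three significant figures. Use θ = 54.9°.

2.31

ω = 7.63 rad/s
Crank pin A relative to C: A = (d + r cosθ, r sinθ); lever angle φ = atan2(r sinθ, d + r cosθ).
Differentiating tanφ: φ̇ = rω(d cosθ + r)/(d² + r² + 2dr cosθ).
d² + r² + 2dr cosθ = |CA|² = 0.113236 m²;  d cosθ + r = +0.26925 m.
|ω_lever| = |0.1274·7.63·+0.26925| / 0.113236 = 2.3114 rad/s.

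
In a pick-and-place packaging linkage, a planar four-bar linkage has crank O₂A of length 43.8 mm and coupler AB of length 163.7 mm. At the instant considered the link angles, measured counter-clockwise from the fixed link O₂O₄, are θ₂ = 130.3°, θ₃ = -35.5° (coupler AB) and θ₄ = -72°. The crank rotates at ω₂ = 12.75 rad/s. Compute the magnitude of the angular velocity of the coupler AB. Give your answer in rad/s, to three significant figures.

2.18

ω₂ = 12.75 rad/s
Differentiating the loop-closure r₂e^{iθ₂}+r₃e^{iθ₃}=r₁+r₄e^{iθ₄} gives r₂ω₂e^{iθ₂}+r₃ω₃e^{iθ₃}=r₄ω₄e^{iθ₄}.
Eliminating the other unknown: ω₃ = r₂ω₂ sin(θ₄−θ₂) / [r₃ sin(θ₃−θ₄)].
Numerator sine = +0.37946; denominator sine = +0.59482.
Result = 0.0438·12.75·(+0.37946) / (0.1637·(+0.59482)) = +2.1763 rad/s; magnitude 2.1763 rad/s.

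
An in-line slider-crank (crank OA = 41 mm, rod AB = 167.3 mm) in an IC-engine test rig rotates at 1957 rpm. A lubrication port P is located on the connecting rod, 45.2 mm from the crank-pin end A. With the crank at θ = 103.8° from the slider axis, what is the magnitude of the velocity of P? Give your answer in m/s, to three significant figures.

ω = 204.9 rad/s.  Crank-pin speed |V_A| = rω = 8.4024 m/s, perpendicular to OA.
Rod angle: sinφ = −(r/L) sinθ ⇒ φ = -13.768°; ω_rod = −rω cosθ/√(L²−r²sin²θ) = +12.334 rad/s.
V_P = V_A + ω_rod × AP, with AP = 0.0452 m along the rod.
Components: V_Px = −rω sinθ − a·ω_rod·sinφ = -8.0272 m/s;  V_Py = rω cosθ + a·ω_rod·cosφ = -1.4628 m/s.
|V_P| = √(V_Px² + V_Py²) = 8.1594 m/s.

8.16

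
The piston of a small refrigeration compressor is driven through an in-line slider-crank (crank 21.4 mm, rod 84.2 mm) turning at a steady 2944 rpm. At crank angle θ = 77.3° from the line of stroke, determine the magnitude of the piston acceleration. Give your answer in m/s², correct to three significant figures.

33.2

ω = 2π·2944/60 = 308.3 rad/s
x(θ) = r cosθ + √(L² − r² sin²θ); with ω constant, a = ω²·d²x/dθ².
d²x/dθ² = −r cosθ − r²(cos2θ)/√u − r⁴ sin²2θ/(4u^{3/2}),  u = L² − r² sin²θ = 0.00665381 m².
Substituting r = 0.0214 m, L = 0.0842 m, θ = 77.3°: d²x/dθ² = +0.00034907 m.
a = ω²·d²x/dθ² = (308.3)²·(+0.00034907) = +33.178 m/s²;  |a| = 33.178 m/s².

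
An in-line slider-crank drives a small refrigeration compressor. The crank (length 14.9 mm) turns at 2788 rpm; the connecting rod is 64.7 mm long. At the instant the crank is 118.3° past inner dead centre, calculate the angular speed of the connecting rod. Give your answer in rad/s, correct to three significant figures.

ω = 292 rad/s (converted from 2788 rpm).
The rod makes angle φ with the slider axis where L sinφ = r sinθ; differentiating, L cosφ·φ̇ = r ω cosθ.
L cosφ = √(L² − r² sin²θ) = 0.063356 m.
|ω_rod| = r ω |cosθ| / √(L² − r² sin²θ) = 0.0149·292·0.47409/0.063356 = 32.552 rad/s.

32.6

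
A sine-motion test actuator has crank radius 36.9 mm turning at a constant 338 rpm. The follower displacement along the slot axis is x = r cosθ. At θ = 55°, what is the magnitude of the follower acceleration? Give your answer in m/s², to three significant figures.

26.5

ω = 35.4 rad/s (from 338 rpm).
x = r cosθ ⇒ ẍ = −rω² cosθ (ω constant).
|a| = rω²|cosθ| = 0.0369·(35.4)²·|cos 55°| = 26.516 m/s².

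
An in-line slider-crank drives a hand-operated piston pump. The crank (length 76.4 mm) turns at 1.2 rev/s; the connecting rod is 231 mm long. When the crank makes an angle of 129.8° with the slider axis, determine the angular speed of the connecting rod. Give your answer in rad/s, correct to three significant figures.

ω = 7.54 rad/s (converted from 1.2 rev/s).
The rod makes angle φ with the slider axis where L sinφ = r sinθ; differentiating, L cosφ·φ̇ = r ω cosθ.
L cosφ = √(L² − r² sin²θ) = 0.22342 m.
|ω_rod| = r ω |cosθ| / √(L² − r² sin²θ) = 0.0764·7.54·0.64011/0.22342 = 1.6504 rad/s.

1.65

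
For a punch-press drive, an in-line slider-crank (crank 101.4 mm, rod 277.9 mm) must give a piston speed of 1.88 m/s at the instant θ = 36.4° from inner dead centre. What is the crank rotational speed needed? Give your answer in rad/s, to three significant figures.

For an in-line slider-crank, |v_piston| = rω|sinθ|·[1 + r cosθ/√(L² − r² sin²θ)].
With r = 0.1014 m, L = 0.2779 m, θ = 36.4°: the bracketed kinematic factor |dx/dθ| = 0.078274 m.
ω = v/|dx/dθ| = 1.88/0.078274 = 24.018 rad/s.

24.0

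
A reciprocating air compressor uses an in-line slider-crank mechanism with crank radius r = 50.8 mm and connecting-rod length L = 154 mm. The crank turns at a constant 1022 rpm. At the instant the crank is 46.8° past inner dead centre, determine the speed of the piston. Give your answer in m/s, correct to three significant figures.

4.89

ω = 2π·1022/60 = 107 rad/s
For an in-line slider-crank, x = r cosθ + √(L² − r² sin²θ), so v = −rω sinθ·[1 + r cosθ/√(L² − r² sin²θ)].
With r = 0.0508 m, L = 0.154 m, θ = 46.8°: √(L² − r² sin²θ) = 0.14948 m.
v = −0.0508·107·0.72897·[1 + 0.0508·0.68455/0.14948] = -4.8853 m/s.
|v| = 4.8853 m/s.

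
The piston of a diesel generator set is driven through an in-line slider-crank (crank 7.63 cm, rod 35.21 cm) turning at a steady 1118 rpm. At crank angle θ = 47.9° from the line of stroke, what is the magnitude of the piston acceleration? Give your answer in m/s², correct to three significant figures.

ω = 2π·1118/60 = 117.1 rad/s
x(θ) = r cosθ + √(L² − r² sin²θ); with ω constant, a = ω²·d²x/dθ².
d²x/dθ² = −r cosθ − r²(cos2θ)/√u − r⁴ sin²2θ/(4u^{3/2}),  u = L² − r² sin²θ = 0.120769 m².
Substituting r = 0.0763 m, L = 0.3521 m, θ = 47.9°: d²x/dθ² = -0.04966 m.
a = ω²·d²x/dθ² = (117.1)²·(-0.04966) = -680.69 m/s²;  |a| = 680.69 m/s².

681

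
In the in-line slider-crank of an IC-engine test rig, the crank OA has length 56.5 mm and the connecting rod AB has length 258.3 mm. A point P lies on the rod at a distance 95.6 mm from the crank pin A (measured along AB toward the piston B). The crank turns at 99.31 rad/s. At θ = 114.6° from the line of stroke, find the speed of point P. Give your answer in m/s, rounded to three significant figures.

ω = 99.31 rad/s.  Crank-pin speed |V_A| = rω = 5.611 m/s, perpendicular to OA.
Rod angle: sinφ = −(r/L) sinθ ⇒ φ = -11.472°; ω_rod = −rω cosθ/√(L²−r²sin²θ) = +9.2271 rad/s.
V_P = V_A + ω_rod × AP, with AP = 0.0956 m along the rod.
Components: V_Px = −rω sinθ − a·ω_rod·sinφ = -4.9263 m/s;  V_Py = rω cosθ + a·ω_rod·cosφ = -1.4713 m/s.
|V_P| = √(V_Px² + V_Py²) = 5.1413 m/s.

5.14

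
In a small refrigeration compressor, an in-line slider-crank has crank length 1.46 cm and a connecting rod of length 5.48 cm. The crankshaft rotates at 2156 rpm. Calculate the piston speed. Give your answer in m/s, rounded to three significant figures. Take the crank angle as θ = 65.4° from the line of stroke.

3.34

ω = 2π·2156/60 = 225.8 rad/s
For an in-line slider-crank, x = r cosθ + √(L² − r² sin²θ), so v = −rω sinθ·[1 + r cosθ/√(L² − r² sin²θ)].
With r = 0.0146 m, L = 0.0548 m, θ = 65.4°: √(L² − r² sin²θ) = 0.053168 m.
v = −0.0146·225.8·0.90924·[1 + 0.0146·0.41628/0.053168] = -3.3397 m/s.
|v| = 3.3397 m/s.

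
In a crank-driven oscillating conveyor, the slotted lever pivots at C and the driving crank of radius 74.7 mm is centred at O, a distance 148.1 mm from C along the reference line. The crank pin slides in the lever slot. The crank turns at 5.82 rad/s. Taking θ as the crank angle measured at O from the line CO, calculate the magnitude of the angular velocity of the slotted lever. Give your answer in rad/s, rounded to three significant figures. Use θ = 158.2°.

ω = 5.82 rad/s
Crank pin A relative to C: A = (d + r cosθ, r sinθ); lever angle φ = atan2(r sinθ, d + r cosθ).
Differentiating tanφ: φ̇ = rω(d cosθ + r)/(d² + r² + 2dr cosθ).
d² + r² + 2dr cosθ = |CA|² = 0.00696989 m²;  d cosθ + r = -0.062809 m.
|ω_lever| = |0.0747·5.82·-0.062809| / 0.00696989 = 3.9178 rad/s.

3.92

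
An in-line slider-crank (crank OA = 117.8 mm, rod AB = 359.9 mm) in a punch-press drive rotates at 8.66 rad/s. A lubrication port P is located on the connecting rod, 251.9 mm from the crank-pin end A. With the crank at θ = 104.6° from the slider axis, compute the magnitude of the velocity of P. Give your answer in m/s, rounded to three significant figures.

ω = 8.66 rad/s.  Crank-pin speed |V_A| = rω = 1.0201 m/s, perpendicular to OA.
Rod angle: sinφ = −(r/L) sinθ ⇒ φ = -18.466°; ω_rod = −rω cosθ/√(L²−r²sin²θ) = +0.75328 rad/s.
V_P = V_A + ω_rod × AP, with AP = 0.2519 m along the rod.
Components: V_Px = −rω sinθ − a·ω_rod·sinφ = -0.9271 m/s;  V_Py = rω cosθ + a·ω_rod·cosφ = -0.077166 m/s.
|V_P| = √(V_Px² + V_Py²) = 0.93031 m/s.

0.930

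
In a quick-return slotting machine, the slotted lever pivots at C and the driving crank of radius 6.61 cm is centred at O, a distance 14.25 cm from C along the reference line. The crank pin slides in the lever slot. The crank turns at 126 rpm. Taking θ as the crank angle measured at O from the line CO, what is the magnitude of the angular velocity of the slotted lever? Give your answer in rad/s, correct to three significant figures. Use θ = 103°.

ω = 13.19 rad/s (from 126 rpm).
Crank pin A relative to C: A = (d + r cosθ, r sinθ); lever angle φ = atan2(r sinθ, d + r cosθ).
Differentiating tanφ: φ̇ = rω(d cosθ + r)/(d² + r² + 2dr cosθ).
d² + r² + 2dr cosθ = |CA|² = 0.0204377 m²;  d cosθ + r = +0.034044 m.
|ω_lever| = |0.0661·13.19·+0.034044| / 0.0204377 = 1.4528 rad/s.

1.45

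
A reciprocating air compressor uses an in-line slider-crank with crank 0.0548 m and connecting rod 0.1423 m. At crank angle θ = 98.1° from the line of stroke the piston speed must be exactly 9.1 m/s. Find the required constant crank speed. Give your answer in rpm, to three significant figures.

For an in-line slider-crank, |v_piston| = rω|sinθ|·[1 + r cosθ/√(L² − r² sin²θ)].
With r = 0.0548 m, L = 0.1423 m, θ = 98.1°: the bracketed kinematic factor |dx/dθ| = 0.051069 m.
ω = v/|dx/dθ| = 9.1/0.051069 = 178.19 rad/s.
N = 60ω/(2π) = 1701.6 rpm.

1700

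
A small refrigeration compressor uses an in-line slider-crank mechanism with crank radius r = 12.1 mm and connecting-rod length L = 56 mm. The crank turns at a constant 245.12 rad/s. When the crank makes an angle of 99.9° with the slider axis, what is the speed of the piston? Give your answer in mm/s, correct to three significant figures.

ω = 245.1 rad/s
For an in-line slider-crank, x = r cosθ + √(L² − r² sin²θ), so v = −rω sinθ·[1 + r cosθ/√(L² − r² sin²θ)].
With r = 0.0121 m, L = 0.056 m, θ = 99.9°: √(L² − r² sin²θ) = 0.054717 m.
v = −0.0121·245.1·0.98511·[1 + 0.0121·-0.17193/0.054717] = -2.8107 m/s.
|v| = 2.8107 m/s = 2810.7 mm/s.

2810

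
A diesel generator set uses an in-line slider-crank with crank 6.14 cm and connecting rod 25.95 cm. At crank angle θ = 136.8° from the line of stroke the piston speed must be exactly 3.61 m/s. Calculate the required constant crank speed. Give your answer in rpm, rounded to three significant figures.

994

For an in-line slider-crank, |v_piston| = rω|sinθ|·[1 + r cosθ/√(L² − r² sin²θ)].
With r = 0.0614 m, L = 0.2595 m, θ = 136.8°: the bracketed kinematic factor |dx/dθ| = 0.034685 m.
ω = v/|dx/dθ| = 3.61/0.034685 = 104.08 rad/s.
N = 60ω/(2π) = 993.9 rpm.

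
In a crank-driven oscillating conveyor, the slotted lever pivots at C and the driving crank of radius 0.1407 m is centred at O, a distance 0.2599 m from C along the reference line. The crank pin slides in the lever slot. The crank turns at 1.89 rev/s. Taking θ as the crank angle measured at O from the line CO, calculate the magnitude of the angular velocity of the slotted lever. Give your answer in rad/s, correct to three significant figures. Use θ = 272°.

ω = 11.88 rad/s (from 1.89 rev/s).
Crank pin A relative to C: A = (d + r cosθ, r sinθ); lever angle φ = atan2(r sinθ, d + r cosθ).
Differentiating tanφ: φ̇ = rω(d cosθ + r)/(d² + r² + 2dr cosθ).
d² + r² + 2dr cosθ = |CA|² = 0.0898969 m²;  d cosθ + r = +0.14977 m.
|ω_lever| = |0.1407·11.88·+0.14977| / 0.0898969 = 2.7837 rad/s.

2.78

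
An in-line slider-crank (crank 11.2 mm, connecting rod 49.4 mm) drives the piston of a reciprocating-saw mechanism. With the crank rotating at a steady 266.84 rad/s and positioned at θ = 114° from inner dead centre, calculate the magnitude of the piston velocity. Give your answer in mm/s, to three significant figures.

ω = 266.8 rad/s
For an in-line slider-crank, x = r cosθ + √(L² − r² sin²θ), so v = −rω sinθ·[1 + r cosθ/√(L² − r² sin²θ)].
With r = 0.0112 m, L = 0.0494 m, θ = 114°: √(L² − r² sin²θ) = 0.048329 m.
v = −0.0112·266.8·0.91355·[1 + 0.0112·-0.40674/0.048329] = -2.4729 m/s.
|v| = 2.4729 m/s = 2472.9 mm/s.

2470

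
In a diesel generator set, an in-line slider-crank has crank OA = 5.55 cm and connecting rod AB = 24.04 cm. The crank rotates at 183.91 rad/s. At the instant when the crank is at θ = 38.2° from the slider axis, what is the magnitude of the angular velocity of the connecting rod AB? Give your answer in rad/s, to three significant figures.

ω = 183.9 rad/s
The rod makes angle φ with the slider axis where L sinφ = r sinθ; differentiating, L cosφ·φ̇ = r ω cosθ.
L cosφ = √(L² − r² sin²θ) = 0.23794 m.
|ω_rod| = r ω |cosθ| / √(L² − r² sin²θ) = 0.0555·183.9·0.78586/0.23794 = 33.712 rad/s.

33.7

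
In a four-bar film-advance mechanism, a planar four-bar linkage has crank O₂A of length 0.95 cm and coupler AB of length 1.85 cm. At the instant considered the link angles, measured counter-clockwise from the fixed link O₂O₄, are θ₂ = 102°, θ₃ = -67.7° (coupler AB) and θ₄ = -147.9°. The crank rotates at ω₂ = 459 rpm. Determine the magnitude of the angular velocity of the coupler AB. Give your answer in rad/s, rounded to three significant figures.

23.5

ω₂ = 48.07 rad/s (from 459 rpm).
Differentiating the loop-closure r₂e^{iθ₂}+r₃e^{iθ₃}=r₁+r₄e^{iθ₄} gives r₂ω₂e^{iθ₂}+r₃ω₃e^{iθ₃}=r₄ω₄e^{iθ₄}.
Eliminating the other unknown: ω₃ = r₂ω₂ sin(θ₄−θ₂) / [r₃ sin(θ₃−θ₄)].
Numerator sine = +0.93909; denominator sine = +0.98541.
Result = 0.0095·48.07·(+0.93909) / (0.0185·(+0.98541)) = +23.523 rad/s; magnitude 23.523 rad/s.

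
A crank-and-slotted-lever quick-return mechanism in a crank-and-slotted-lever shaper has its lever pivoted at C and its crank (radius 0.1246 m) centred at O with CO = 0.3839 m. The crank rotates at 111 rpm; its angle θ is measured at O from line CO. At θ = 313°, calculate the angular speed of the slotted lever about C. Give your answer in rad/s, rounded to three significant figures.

2.45

ω = 11.62 rad/s (from 111 rpm).
Crank pin A relative to C: A = (d + r cosθ, r sinθ); lever angle φ = atan2(r sinθ, d + r cosθ).
Differentiating tanφ: φ̇ = rω(d cosθ + r)/(d² + r² + 2dr cosθ).
d² + r² + 2dr cosθ = |CA|² = 0.22815 m²;  d cosθ + r = +0.38642 m.
|ω_lever| = |0.1246·11.62·+0.38642| / 0.22815 = 2.4531 rad/s.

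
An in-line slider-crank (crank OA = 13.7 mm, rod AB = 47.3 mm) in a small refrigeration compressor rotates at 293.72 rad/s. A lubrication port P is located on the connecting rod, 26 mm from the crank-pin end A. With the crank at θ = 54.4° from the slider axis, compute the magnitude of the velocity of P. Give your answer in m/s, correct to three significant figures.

3.74

ω = 293.7 rad/s.  Crank-pin speed |V_A| = rω = 4.024 m/s, perpendicular to OA.
Rod angle: sinφ = −(r/L) sinθ ⇒ φ = -13.622°; ω_rod = −rω cosθ/√(L²−r²sin²θ) = -50.956 rad/s.
V_P = V_A + ω_rod × AP, with AP = 0.026 m along the rod.
Components: V_Px = −rω sinθ − a·ω_rod·sinφ = -3.5839 m/s;  V_Py = rω cosθ + a·ω_rod·cosφ = +1.0548 m/s.
|V_P| = √(V_Px² + V_Py²) = 3.7359 m/s.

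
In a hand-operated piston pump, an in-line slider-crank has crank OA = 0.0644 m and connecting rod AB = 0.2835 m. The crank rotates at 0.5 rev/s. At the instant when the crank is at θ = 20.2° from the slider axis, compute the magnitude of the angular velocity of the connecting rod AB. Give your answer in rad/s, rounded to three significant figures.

0.672

ω = 3.142 rad/s (converted from 0.5 rev/s).
The rod makes angle φ with the slider axis where L sinφ = r sinθ; differentiating, L cosφ·φ̇ = r ω cosθ.
L cosφ = √(L² − r² sin²θ) = 0.28263 m.
|ω_rod| = r ω |cosθ| / √(L² − r² sin²θ) = 0.0644·3.142·0.93849/0.28263 = 0.67182 rad/s.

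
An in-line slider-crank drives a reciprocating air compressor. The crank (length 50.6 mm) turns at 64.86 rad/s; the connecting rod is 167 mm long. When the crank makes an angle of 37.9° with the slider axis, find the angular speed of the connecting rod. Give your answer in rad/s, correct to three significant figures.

ω = 64.86 rad/s
The rod makes angle φ with the slider axis where L sinφ = r sinθ; differentiating, L cosφ·φ̇ = r ω cosθ.
L cosφ = √(L² − r² sin²θ) = 0.16408 m.
|ω_rod| = r ω |cosθ| / √(L² − r² sin²θ) = 0.0506·64.86·0.78908/0.16408 = 15.783 rad/s.

15.8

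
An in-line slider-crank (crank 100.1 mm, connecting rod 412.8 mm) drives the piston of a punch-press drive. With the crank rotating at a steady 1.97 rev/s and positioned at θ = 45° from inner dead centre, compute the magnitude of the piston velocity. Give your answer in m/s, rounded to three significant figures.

1.03

ω = 2π·1.97 = 12.38 rad/s
For an in-line slider-crank, x = r cosθ + √(L² − r² sin²θ), so v = −rω sinθ·[1 + r cosθ/√(L² − r² sin²θ)].
With r = 0.1001 m, L = 0.4128 m, θ = 45°: √(L² − r² sin²θ) = 0.40669 m.
v = −0.1001·12.38·0.70711·[1 + 0.1001·0.70711/0.40669] = -1.0286 m/s.
|v| = 1.0286 m/s.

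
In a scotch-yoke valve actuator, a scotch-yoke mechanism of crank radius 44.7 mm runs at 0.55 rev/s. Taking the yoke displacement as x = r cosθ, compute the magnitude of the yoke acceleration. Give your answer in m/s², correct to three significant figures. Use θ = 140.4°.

0.411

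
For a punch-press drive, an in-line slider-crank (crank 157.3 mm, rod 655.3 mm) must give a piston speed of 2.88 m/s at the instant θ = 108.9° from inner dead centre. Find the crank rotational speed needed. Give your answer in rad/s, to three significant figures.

21.0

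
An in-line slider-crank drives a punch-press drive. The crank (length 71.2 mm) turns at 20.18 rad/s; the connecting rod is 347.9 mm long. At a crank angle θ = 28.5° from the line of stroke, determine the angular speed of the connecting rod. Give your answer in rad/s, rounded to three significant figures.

3.65

ω = 20.18 rad/s
The rod makes angle φ with the slider axis where L sinφ = r sinθ; differentiating, L cosφ·φ̇ = r ω cosθ.
L cosφ = √(L² − r² sin²θ) = 0.34624 m.
|ω_rod| = r ω |cosθ| / √(L² − r² sin²θ) = 0.0712·20.18·0.87882/0.34624 = 3.6469 rad/s.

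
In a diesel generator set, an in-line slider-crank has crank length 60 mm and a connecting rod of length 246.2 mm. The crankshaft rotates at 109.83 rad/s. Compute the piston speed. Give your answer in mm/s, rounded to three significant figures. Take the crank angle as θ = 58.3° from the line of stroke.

6340

ω = 109.8 rad/s
For an in-line slider-crank, x = r cosθ + √(L² − r² sin²θ), so v = −rω sinθ·[1 + r cosθ/√(L² − r² sin²θ)].
With r = 0.06 m, L = 0.2462 m, θ = 58.3°: √(L² − r² sin²θ) = 0.24085 m.
v = −0.06·109.8·0.85081·[1 + 0.06·0.52547/0.24085] = -6.3406 m/s.
|v| = 6.3406 m/s = 6340.6 mm/s.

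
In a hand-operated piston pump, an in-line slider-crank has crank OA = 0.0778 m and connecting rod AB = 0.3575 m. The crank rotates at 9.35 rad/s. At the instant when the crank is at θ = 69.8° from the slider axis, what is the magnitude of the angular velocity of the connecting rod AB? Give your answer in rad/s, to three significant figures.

0.718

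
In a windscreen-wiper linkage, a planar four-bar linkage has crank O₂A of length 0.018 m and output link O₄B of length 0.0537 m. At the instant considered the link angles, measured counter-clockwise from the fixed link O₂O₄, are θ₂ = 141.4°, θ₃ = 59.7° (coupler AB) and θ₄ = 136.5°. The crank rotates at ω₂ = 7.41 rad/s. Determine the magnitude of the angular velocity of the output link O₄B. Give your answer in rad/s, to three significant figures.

2.52

ω₂ = 7.41 rad/s
Differentiating the loop-closure r₂e^{iθ₂}+r₃e^{iθ₃}=r₁+r₄e^{iθ₄} gives r₂ω₂e^{iθ₂}+r₃ω₃e^{iθ₃}=r₄ω₄e^{iθ₄}.
Eliminating the other unknown: ω₄ = r₂ω₂ sin(θ₂−θ₃) / [r₄ sin(θ₄−θ₃)].
Numerator sine = +0.98953; denominator sine = +0.97358.
Result = 0.018·7.41·(+0.98953) / (0.0537·(+0.97358)) = +2.5245 rad/s; magnitude 2.5245 rad/s.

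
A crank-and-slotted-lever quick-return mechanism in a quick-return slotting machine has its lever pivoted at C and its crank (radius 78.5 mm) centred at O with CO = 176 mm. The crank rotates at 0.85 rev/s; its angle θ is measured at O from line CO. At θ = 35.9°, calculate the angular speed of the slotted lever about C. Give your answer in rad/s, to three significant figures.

1.56

ω = 5.341 rad/s (from 0.85 rev/s).
Crank pin A relative to C: A = (d + r cosθ, r sinθ); lever angle φ = atan2(r sinθ, d + r cosθ).
Differentiating tanφ: φ̇ = rω(d cosθ + r)/(d² + r² + 2dr cosθ).
d² + r² + 2dr cosθ = |CA|² = 0.0595213 m²;  d cosθ + r = +0.22107 m.
|ω_lever| = |0.0785·5.341·+0.22107| / 0.0595213 = 1.5571 rad/s.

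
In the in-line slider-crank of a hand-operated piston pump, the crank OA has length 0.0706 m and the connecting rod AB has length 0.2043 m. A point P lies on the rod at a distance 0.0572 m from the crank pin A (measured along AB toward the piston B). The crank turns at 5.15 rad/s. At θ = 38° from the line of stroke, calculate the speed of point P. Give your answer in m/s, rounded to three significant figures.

ω = 5.15 rad/s.  Crank-pin speed |V_A| = rω = 0.36359 m/s, perpendicular to OA.
Rod angle: sinφ = −(r/L) sinθ ⇒ φ = -12.284°; ω_rod = −rω cosθ/√(L²−r²sin²θ) = -1.4353 rad/s.
V_P = V_A + ω_rod × AP, with AP = 0.0572 m along the rod.
Components: V_Px = −rω sinθ − a·ω_rod·sinφ = -0.24131 m/s;  V_Py = rω cosθ + a·ω_rod·cosφ = +0.20629 m/s.
|V_P| = √(V_Px² + V_Py²) = 0.31748 m/s.

0.317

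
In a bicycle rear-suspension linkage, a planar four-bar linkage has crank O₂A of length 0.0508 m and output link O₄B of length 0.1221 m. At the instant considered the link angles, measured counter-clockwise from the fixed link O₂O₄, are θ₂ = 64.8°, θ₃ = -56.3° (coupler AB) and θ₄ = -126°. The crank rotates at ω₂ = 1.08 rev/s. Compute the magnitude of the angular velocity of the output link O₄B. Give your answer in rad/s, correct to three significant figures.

2.58

ω₂ = 6.786 rad/s (from 1.08 rev/s).
Differentiating the loop-closure r₂e^{iθ₂}+r₃e^{iθ₃}=r₁+r₄e^{iθ₄} gives r₂ω₂e^{iθ₂}+r₃ω₃e^{iθ₃}=r₄ω₄e^{iθ₄}.
Eliminating the other unknown: ω₄ = r₂ω₂ sin(θ₂−θ₃) / [r₄ sin(θ₄−θ₃)].
Numerator sine = +0.85627; denominator sine = -0.93789.
Result = 0.0508·6.786·(+0.85627) / (0.1221·(-0.93789)) = -2.5776 rad/s; magnitude 2.5776 rad/s.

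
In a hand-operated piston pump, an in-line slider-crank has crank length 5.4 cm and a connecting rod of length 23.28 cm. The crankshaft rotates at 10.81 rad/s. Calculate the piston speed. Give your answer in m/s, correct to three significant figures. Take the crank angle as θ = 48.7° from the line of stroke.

0.507

ω = 10.81 rad/s
For an in-line slider-crank, x = r cosθ + √(L² − r² sin²θ), so v = −rω sinθ·[1 + r cosθ/√(L² − r² sin²θ)].
With r = 0.054 m, L = 0.2328 m, θ = 48.7°: √(L² − r² sin²θ) = 0.22924 m.
v = −0.054·10.81·0.75126·[1 + 0.054·0.66000/0.22924] = -0.50672 m/s.
|v| = 0.50672 m/s.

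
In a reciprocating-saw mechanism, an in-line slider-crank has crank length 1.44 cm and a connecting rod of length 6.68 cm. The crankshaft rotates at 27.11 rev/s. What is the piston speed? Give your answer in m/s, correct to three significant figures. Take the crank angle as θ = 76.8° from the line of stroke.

2.51

ω = 2π·27.1 = 170.3 rad/s
For an in-line slider-crank, x = r cosθ + √(L² − r² sin²θ), so v = −rω sinθ·[1 + r cosθ/√(L² − r² sin²θ)].
With r = 0.0144 m, L = 0.0668 m, θ = 76.8°: √(L² − r² sin²θ) = 0.065312 m.
v = −0.0144·170.3·0.97358·[1 + 0.0144·0.22835/0.065312] = -2.5083 m/s.
|v| = 2.5083 m/s.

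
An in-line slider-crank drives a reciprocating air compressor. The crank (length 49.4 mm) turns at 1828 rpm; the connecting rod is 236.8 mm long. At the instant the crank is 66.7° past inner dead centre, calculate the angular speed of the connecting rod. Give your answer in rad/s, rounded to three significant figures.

16.1

ω = 191.4 rad/s (converted from 1828 rpm).
The rod makes angle φ with the slider axis where L sinφ = r sinθ; differentiating, L cosφ·φ̇ = r ω cosθ.
L cosφ = √(L² − r² sin²θ) = 0.23241 m.
|ω_rod| = r ω |cosθ| / √(L² − r² sin²θ) = 0.0494·191.4·0.39555/0.23241 = 16.094 rad/s.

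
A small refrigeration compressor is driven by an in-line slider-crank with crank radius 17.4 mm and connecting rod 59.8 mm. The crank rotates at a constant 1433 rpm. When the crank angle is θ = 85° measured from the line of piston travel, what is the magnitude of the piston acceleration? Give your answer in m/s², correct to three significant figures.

83.1

ω = 2π·1433/60 = 150.1 rad/s
x(θ) = r cosθ + √(L² − r² sin²θ); with ω constant, a = ω²·d²x/dθ².
d²x/dθ² = −r cosθ − r²(cos2θ)/√u − r⁴ sin²2θ/(4u^{3/2}),  u = L² − r² sin²θ = 0.00327558 m².
Substituting r = 0.0174 m, L = 0.0598 m, θ = 85°: d²x/dθ² = +0.0036894 m.
a = ω²·d²x/dθ² = (150.1)²·(+0.0036894) = +83.082 m/s²;  |a| = 83.082 m/s².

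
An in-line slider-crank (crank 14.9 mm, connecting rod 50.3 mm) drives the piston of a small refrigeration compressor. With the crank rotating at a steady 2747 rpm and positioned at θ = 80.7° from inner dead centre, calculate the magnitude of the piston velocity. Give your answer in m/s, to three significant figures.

4.44

ω = 2π·2747/60 = 287.7 rad/s
For an in-line slider-crank, x = r cosθ + √(L² − r² sin²θ), so v = −rω sinθ·[1 + r cosθ/√(L² − r² sin²θ)].
With r = 0.0149 m, L = 0.0503 m, θ = 80.7°: √(L² − r² sin²θ) = 0.048103 m.
v = −0.0149·287.7·0.98686·[1 + 0.0149·0.16160/0.048103] = -4.4416 m/s.
|v| = 4.4416 m/s.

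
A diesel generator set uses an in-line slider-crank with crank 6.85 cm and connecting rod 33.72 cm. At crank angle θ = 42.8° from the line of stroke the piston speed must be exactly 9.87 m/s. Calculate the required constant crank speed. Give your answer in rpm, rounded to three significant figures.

For an in-line slider-crank, |v_piston| = rω|sinθ|·[1 + r cosθ/√(L² − r² sin²θ)].
With r = 0.0685 m, L = 0.3372 m, θ = 42.8°: the bracketed kinematic factor |dx/dθ| = 0.053546 m.
ω = v/|dx/dθ| = 9.87/0.053546 = 184.33 rad/s.
N = 60ω/(2π) = 1760.2 rpm.

1760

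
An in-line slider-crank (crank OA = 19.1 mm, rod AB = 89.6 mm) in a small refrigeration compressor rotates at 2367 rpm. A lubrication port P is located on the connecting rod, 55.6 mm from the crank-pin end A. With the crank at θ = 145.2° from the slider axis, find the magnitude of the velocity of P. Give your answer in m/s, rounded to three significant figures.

ω = 247.9 rad/s.  Crank-pin speed |V_A| = rω = 4.7343 m/s, perpendicular to OA.
Rod angle: sinφ = −(r/L) sinθ ⇒ φ = -6.988°; ω_rod = −rω cosθ/√(L²−r²sin²θ) = +43.713 rad/s.
V_P = V_A + ω_rod × AP, with AP = 0.0556 m along the rod.
Components: V_Px = −rω sinθ − a·ω_rod·sinφ = -2.4063 m/s;  V_Py = rω cosθ + a·ω_rod·cosφ = -1.4752 m/s.
|V_P| = √(V_Px² + V_Py²) = 2.8225 m/s.

2.82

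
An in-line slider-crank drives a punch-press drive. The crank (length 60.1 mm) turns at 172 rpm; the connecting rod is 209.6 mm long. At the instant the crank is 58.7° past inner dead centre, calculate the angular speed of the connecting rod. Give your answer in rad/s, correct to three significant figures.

2.77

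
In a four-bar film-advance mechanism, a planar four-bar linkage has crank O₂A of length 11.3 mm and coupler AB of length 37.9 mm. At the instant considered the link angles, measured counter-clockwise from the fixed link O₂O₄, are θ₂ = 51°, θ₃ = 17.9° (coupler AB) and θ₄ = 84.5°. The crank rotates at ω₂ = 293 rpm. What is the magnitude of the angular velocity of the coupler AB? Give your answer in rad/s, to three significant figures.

ω₂ = 30.68 rad/s (from 293 rpm).
Differentiating the loop-closure r₂e^{iθ₂}+r₃e^{iθ₃}=r₁+r₄e^{iθ₄} gives r₂ω₂e^{iθ₂}+r₃ω₃e^{iθ₃}=r₄ω₄e^{iθ₄}.
Eliminating the other unknown: ω₃ = r₂ω₂ sin(θ₄−θ₂) / [r₃ sin(θ₃−θ₄)].
Numerator sine = +0.55194; denominator sine = -0.91775.
Result = 0.0113·30.68·(+0.55194) / (0.0379·(-0.91775)) = -5.5017 rad/s; magnitude 5.5017 rad/s.

5.50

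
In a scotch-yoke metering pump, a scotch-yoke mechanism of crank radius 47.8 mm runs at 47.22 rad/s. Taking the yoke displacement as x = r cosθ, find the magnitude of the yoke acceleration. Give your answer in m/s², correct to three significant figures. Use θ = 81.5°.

15.8

ω = 47.22 rad/s
x = r cosθ ⇒ ẍ = −rω² cosθ (ω constant).
|a| = rω²|cosθ| = 0.0478·(47.22)²·|cos 81.5°| = 15.754 m/s².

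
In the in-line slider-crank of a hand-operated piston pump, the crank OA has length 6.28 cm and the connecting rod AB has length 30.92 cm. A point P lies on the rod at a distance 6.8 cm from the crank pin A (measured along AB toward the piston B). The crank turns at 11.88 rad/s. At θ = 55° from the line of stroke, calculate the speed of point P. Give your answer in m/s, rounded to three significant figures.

ω = 11.88 rad/s.  Crank-pin speed |V_A| = rω = 0.74606 m/s, perpendicular to OA.
Rod angle: sinφ = −(r/L) sinθ ⇒ φ = -9.577°; ω_rod = −rω cosθ/√(L²−r²sin²θ) = -1.4035 rad/s.
V_P = V_A + ω_rod × AP, with AP = 0.068 m along the rod.
Components: V_Px = −rω sinθ − a·ω_rod·sinφ = -0.62702 m/s;  V_Py = rω cosθ + a·ω_rod·cosφ = +0.33381 m/s.
|V_P| = √(V_Px² + V_Py²) = 0.71034 m/s.

0.710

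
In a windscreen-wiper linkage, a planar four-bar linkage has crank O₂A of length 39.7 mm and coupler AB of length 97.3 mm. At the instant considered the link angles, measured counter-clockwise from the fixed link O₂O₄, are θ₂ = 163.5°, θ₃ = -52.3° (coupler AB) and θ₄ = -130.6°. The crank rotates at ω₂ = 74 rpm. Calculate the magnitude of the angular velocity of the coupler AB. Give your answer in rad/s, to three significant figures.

ω₂ = 7.749 rad/s (from 74 rpm).
Differentiating the loop-closure r₂e^{iθ₂}+r₃e^{iθ₃}=r₁+r₄e^{iθ₄} gives r₂ω₂e^{iθ₂}+r₃ω₃e^{iθ₃}=r₄ω₄e^{iθ₄}.
Eliminating the other unknown: ω₃ = r₂ω₂ sin(θ₄−θ₂) / [r₃ sin(θ₃−θ₄)].
Numerator sine = +0.91283; denominator sine = +0.97922.
Result = 0.0397·7.749·(+0.91283) / (0.0973·(+0.97922)) = +2.9475 rad/s; magnitude 2.9475 rad/s.

2.95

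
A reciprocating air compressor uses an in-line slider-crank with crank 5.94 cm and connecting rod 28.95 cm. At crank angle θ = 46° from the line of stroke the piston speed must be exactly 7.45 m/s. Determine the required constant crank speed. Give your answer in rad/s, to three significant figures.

For an in-line slider-crank, |v_piston| = rω|sinθ|·[1 + r cosθ/√(L² − r² sin²θ)].
With r = 0.0594 m, L = 0.2895 m, θ = 46°: the bracketed kinematic factor |dx/dθ| = 0.048886 m.
ω = v/|dx/dθ| = 7.45/0.048886 = 152.39 rad/s.

152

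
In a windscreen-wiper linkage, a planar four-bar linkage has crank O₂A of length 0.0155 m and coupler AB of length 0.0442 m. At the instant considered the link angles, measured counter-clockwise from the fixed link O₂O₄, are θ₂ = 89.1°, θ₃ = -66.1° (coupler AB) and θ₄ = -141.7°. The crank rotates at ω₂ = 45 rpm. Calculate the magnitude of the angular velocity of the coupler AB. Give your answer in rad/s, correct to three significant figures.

1.32

ω₂ = 4.712 rad/s (from 45 rpm).
Differentiating the loop-closure r₂e^{iθ₂}+r₃e^{iθ₃}=r₁+r₄e^{iθ₄} gives r₂ω₂e^{iθ₂}+r₃ω₃e^{iθ₃}=r₄ω₄e^{iθ₄}.
Eliminating the other unknown: ω₃ = r₂ω₂ sin(θ₄−θ₂) / [r₃ sin(θ₃−θ₄)].
Numerator sine = +0.77494; denominator sine = +0.96858.
Result = 0.0155·4.712·(+0.77494) / (0.0442·(+0.96858)) = +1.3222 rad/s; magnitude 1.3222 rad/s.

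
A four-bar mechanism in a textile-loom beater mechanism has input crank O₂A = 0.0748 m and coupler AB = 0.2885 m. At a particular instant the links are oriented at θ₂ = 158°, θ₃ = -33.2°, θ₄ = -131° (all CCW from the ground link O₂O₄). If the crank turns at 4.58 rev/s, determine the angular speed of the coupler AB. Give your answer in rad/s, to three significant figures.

ω₂ = 28.78 rad/s (from 4.58 rev/s).
Differentiating the loop-closure r₂e^{iθ₂}+r₃e^{iθ₃}=r₁+r₄e^{iθ₄} gives r₂ω₂e^{iθ₂}+r₃ω₃e^{iθ₃}=r₄ω₄e^{iθ₄}.
Eliminating the other unknown: ω₃ = r₂ω₂ sin(θ₄−θ₂) / [r₃ sin(θ₃−θ₄)].
Numerator sine = +0.94552; denominator sine = +0.99075.
Result = 0.0748·28.78·(+0.94552) / (0.2885·(+0.99075)) = +7.1205 rad/s; magnitude 7.1205 rad/s.

7.12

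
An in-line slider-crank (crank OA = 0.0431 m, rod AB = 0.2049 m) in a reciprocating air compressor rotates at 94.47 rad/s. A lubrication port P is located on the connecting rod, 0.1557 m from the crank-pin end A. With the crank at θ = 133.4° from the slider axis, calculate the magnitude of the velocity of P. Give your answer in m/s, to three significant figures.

ω = 94.47 rad/s.  Crank-pin speed |V_A| = rω = 4.0717 m/s, perpendicular to OA.
Rod angle: sinφ = −(r/L) sinθ ⇒ φ = -8.791°; ω_rod = −rω cosθ/√(L²−r²sin²θ) = +13.816 rad/s.
V_P = V_A + ω_rod × AP, with AP = 0.1557 m along the rod.
Components: V_Px = −rω sinθ − a·ω_rod·sinφ = -2.6296 m/s;  V_Py = rω cosθ + a·ω_rod·cosφ = -0.67175 m/s.
|V_P| = √(V_Px² + V_Py²) = 2.714 m/s.

2.71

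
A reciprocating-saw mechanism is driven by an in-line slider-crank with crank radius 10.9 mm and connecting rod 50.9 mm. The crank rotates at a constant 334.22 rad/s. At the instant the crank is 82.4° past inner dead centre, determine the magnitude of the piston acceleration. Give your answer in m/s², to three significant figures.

96.2

ω = 334.2 rad/s
x(θ) = r cosθ + √(L² − r² sin²θ); with ω constant, a = ω²·d²x/dθ².
d²x/dθ² = −r cosθ − r²(cos2θ)/√u − r⁴ sin²2θ/(4u^{3/2}),  u = L² − r² sin²θ = 0.00247408 m².
Substituting r = 0.0109 m, L = 0.0509 m, θ = 82.4°: d²x/dθ² = +0.00086149 m.
a = ω²·d²x/dθ² = (334.2)²·(+0.00086149) = +96.231 m/s²;  |a| = 96.231 m/s².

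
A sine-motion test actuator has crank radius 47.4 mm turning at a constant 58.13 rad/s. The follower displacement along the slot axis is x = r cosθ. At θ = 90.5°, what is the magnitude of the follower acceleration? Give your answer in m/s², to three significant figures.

ω = 58.13 rad/s
x = r cosθ ⇒ ẍ = −rω² cosθ (ω constant).
|a| = rω²|cosθ| = 0.0474·(58.13)²·|cos 90.5°| = 1.3977 m/s².

1.40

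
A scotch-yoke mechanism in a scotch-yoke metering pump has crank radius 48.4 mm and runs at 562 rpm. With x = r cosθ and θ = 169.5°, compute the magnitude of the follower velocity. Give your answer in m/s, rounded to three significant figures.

0.519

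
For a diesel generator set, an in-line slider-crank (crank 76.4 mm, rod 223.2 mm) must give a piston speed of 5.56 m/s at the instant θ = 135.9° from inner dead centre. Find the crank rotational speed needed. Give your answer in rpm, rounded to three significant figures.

1340

For an in-line slider-crank, |v_piston| = rω|sinθ|·[1 + r cosθ/√(L² − r² sin²θ)].
With r = 0.0764 m, L = 0.2232 m, θ = 135.9°: the bracketed kinematic factor |dx/dθ| = 0.039711 m.
ω = v/|dx/dθ| = 5.56/0.039711 = 140.01 rad/s.
N = 60ω/(2π) = 1337 rpm.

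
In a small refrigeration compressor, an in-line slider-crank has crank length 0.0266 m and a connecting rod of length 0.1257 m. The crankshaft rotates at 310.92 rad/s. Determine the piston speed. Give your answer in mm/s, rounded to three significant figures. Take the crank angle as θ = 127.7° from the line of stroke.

5680

ω = 310.9 rad/s
For an in-line slider-crank, x = r cosθ + √(L² − r² sin²θ), so v = −rω sinθ·[1 + r cosθ/√(L² − r² sin²θ)].
With r = 0.0266 m, L = 0.1257 m, θ = 127.7°: √(L² − r² sin²θ) = 0.12393 m.
v = −0.0266·310.9·0.79122·[1 + 0.0266·-0.61153/0.12393] = -5.6848 m/s.
|v| = 5.6848 m/s = 5684.8 mm/s.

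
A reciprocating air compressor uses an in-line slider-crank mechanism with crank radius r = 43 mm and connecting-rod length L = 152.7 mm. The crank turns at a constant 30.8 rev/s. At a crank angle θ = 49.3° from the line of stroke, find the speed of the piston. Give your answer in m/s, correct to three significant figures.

7.49

ω = 2π·30.8 = 193.5 rad/s
For an in-line slider-crank, x = r cosθ + √(L² − r² sin²θ), so v = −rω sinθ·[1 + r cosθ/√(L² − r² sin²θ)].
With r = 0.043 m, L = 0.1527 m, θ = 49.3°: √(L² − r² sin²θ) = 0.14918 m.
v = −0.043·193.5·0.75813·[1 + 0.043·0.65210/0.14918] = -7.4946 m/s.
|v| = 7.4946 m/s.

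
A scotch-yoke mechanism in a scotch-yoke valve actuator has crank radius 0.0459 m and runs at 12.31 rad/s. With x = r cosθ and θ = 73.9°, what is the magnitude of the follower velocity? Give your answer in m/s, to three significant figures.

0.543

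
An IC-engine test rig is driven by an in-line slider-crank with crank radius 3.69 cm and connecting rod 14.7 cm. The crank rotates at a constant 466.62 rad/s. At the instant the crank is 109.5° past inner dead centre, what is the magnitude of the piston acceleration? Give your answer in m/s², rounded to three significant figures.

4280

ω = 466.6 rad/s
x(θ) = r cosθ + √(L² − r² sin²θ); with ω constant, a = ω²·d²x/dθ².
d²x/dθ² = −r cosθ − r²(cos2θ)/√u − r⁴ sin²2θ/(4u^{3/2}),  u = L² − r² sin²θ = 0.0203991 m².
Substituting r = 0.0369 m, L = 0.147 m, θ = 109.5°: d²x/dθ² = +0.019663 m.
a = ω²·d²x/dθ² = (466.6)²·(+0.019663) = +4281.4 m/s²;  |a| = 4281.4 m/s².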